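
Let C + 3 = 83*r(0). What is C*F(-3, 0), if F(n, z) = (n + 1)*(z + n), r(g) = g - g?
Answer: -18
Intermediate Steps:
r(g) = 0
F(n, z) = (1 + n)*(n + z)
C = -3 (C = -3 + 83*0 = -3 + 0 = -3)
C*F(-3, 0) = -3*(-3 + 0 + (-3)**2 - 3*0) = -3*(-3 + 0 + 9 + 0) = -3*6 = -18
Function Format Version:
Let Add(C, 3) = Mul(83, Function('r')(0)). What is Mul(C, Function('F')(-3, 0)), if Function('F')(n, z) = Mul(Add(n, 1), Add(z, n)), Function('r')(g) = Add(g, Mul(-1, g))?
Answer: -18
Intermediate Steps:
Function('r')(g) = 0
Function('F')(n, z) = Mul(Add(1, n), Add(n, z))
C = -3 (C = Add(-3, Mul(83, 0)) = Add(-3, 0) = -3)
Mul(C, Function('F')(-3, 0)) = Mul(-3, Add(-3, 0, Pow(-3, 2), Mul(-3, 0))) = Mul(-3, Add(-3, 0, 9, 0)) = Mul(-3, 6) = -18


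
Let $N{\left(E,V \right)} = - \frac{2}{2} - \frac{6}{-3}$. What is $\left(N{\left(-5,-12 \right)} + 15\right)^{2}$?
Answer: $256$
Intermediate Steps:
$N{\left(E,V \right)} = 1$ ($N{\left(E,V \right)} = \left(-2\right) \frac{1}{2} - -2 = -1 + 2 = 1$)
$\left(N{\left(-5,-12 \right)} + 15\right)^{2} = \left(1 + 15\right)^{2} = 16^{2} = 256$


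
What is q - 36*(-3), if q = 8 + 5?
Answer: 121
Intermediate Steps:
q = 13
q - 36*(-3) = 13 - 36*(-3) = 13 + 108 = 121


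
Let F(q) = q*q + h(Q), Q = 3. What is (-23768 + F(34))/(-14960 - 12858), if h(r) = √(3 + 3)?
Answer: 11306/13909 - √6/27818 ≈ 0.81277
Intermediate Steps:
h(r) = √6
F(q) = √6 + q² (F(q) = q*q + √6 = q² + √6 = √6 + q²)
(-23768 + F(34))/(-14960 - 12858) = (-23768 + (√6 + 34²))/(-14960 - 12858) = (-23768 + (√6 + 1156))/(-27818) = (-23768 + (1156 + √6))*(-1/27818) = (-22612 + √6)*(-1/27818) = 11306/13909 - √6/27818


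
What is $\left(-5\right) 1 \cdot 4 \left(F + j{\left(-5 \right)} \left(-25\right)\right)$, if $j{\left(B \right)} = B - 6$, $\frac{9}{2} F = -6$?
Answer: $- \frac{16420}{3} \approx -5473.3$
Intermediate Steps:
$F = - \frac{4}{3}$ ($F = \frac{2}{9} \left(-6\right) = - \frac{4}{3} \approx -1.3333$)
$j{\left(B \right)} = -6 + B$ ($j{\left(B \right)} = B - 6 = -6 + B$)
$\left(-5\right) 1 \cdot 4 \left(F + j{\left(-5 \right)} \left(-25\right)\right) = \left(-5\right) 1 \cdot 4 \left(- \frac{4}{3} + \left(-6 - 5\right) \left(-25\right)\right) = \left(-5\right) 4 \left(- \frac{4}{3} - -275\right) = - 20 \left(- \frac{4}{3} + 275\right) = \left(-20\right) \frac{821}{3} = - \frac{16420}{3}$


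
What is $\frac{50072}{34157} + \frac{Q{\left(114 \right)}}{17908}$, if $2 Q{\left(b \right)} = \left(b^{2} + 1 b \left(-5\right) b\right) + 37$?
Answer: $\frac{19025073}{1223367112} \approx 0.015551$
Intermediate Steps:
$Q{\left(b \right)} = \frac{37}{2} - 2 b^{2}$ ($Q{\left(b \right)} = \frac{\left(b^{2} + 1 b \left(-5\right) b\right) + 37}{2} = \frac{\left(b^{2} + b \left(-5\right) b\right) + 37}{2} = \frac{\left(b^{2} + - 5 b b\right) + 37}{2} = \frac{\left(b^{2} - 5 b^{2}\right) + 37}{2} = \frac{- 4 b^{2} + 37}{2} = \frac{37 - 4 b^{2}}{2} = \frac{37}{2} - 2 b^{2}$)
$\frac{50072}{34157} + \frac{Q{\left(114 \right)}}{17908} = \frac{50072}{34157} + \frac{\frac{37}{2} - 2 \cdot 114^{2}}{17908} = 50072 \cdot \frac{1}{34157} + \left(\frac{37}{2} - 25992\right) \frac{1}{17908} = \frac{50072}{34157} + \left(\frac{37}{2} - 25992\right) \frac{1}{17908} = \frac{50072}{34157} - \frac{51947}{35816} = \frac{19025073}{1223367112}$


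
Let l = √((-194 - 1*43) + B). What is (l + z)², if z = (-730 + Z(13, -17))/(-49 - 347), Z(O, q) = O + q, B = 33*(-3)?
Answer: -13037855/39204 + 1468*I*√21/99 ≈ -332.56 + 67.952*I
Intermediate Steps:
B = -99
z = 367/198 (z = (-730 + (13 - 17))/(-49 - 347) = (-730 - 4)/(-396) = -734*(-1/396) = 367/198 ≈ 1.8535)
l = 4*I*√21 (l = √((-194 - 1*43) - 99) = √((-194 - 43) - 99) = √(-237 - 99) = √(-336) = 4*I*√21 ≈ 18.33*I)
(l + z)² = (4*I*√21 + 367/198)² = (367/198 + 4*I*√21)²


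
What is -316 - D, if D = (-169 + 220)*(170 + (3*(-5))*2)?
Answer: -7456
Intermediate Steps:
D = 7140 (D = 51*(170 - 15*2) = 51*(170 - 30) = 51*140 = 7140)
-316 - D = -316 - 1*7140 = -316 - 7140 = -7456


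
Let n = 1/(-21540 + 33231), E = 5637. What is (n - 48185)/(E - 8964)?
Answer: 563330834/38895957 ≈ 14.483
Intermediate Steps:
n = 1/11691 ≈ 8.5536e-5
(n - 48185)/(E - 8964) = (1/11691 - 48185)/(5637 - 8964) = -563330834/11691/(-3327) = -563330834/11691*(-1/3327) = 563330834/38895957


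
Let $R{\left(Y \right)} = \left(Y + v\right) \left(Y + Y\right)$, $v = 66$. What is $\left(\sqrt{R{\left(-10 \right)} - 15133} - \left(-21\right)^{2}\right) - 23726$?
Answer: $-24167 + i \sqrt{16253} \approx -24167.0 + 127.49 i$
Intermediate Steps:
$R{\left(Y \right)} = 2 Y \left(66 + Y\right)$ ($R{\left(Y \right)} = \left(Y + 66\right) \left(Y + Y\right) = \left(66 + Y\right) 2 Y = 2 Y \left(66 + Y\right)$)
$\left(\sqrt{R{\left(-10 \right)} - 15133} - \left(-21\right)^{2}\right) - 23726 = \left(\sqrt{2 \left(-10\right) \left(66 - 10\right) - 15133} - \left(-21\right)^{2}\right) - 23726 = \left(\sqrt{2 \left(-10\right) 56 - 15133} - 441\right) - 23726 = \left(\sqrt{-1120 - 15133} - 441\right) - 23726 = \left(\sqrt{-16253} - 441\right) - 23726 = \left(i \sqrt{16253} - 441\right) - 23726 = \left(-441 + i \sqrt{16253}\right) - 23726 = -24167 + i \sqrt{16253}$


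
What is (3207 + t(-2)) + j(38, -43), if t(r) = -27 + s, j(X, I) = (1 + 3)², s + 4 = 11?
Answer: 3203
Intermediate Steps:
s = 7 (s = -4 + 11 = 7)
j(X, I) = 16 (j(X, I) = 4² = 16)
t(r) = -20 (t(r) = -27 + 7 = -20)
(3207 + t(-2)) + j(38, -43) = (3207 - 20) + 16 = 3187 + 16 = 3203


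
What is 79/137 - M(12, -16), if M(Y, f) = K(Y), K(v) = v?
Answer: -1565/137 ≈ -11.423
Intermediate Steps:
M(Y, f) = Y
79/137 - M(12, -16) = 79/137 - 1*12 = 79*(1/137) - 12 = 79/137 - 12 = -1565/137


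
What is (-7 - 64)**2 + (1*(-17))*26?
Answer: 4599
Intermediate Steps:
(-7 - 64)**2 + (1*(-17))*26 = (-71)**2 - 17*26 = 5041 - 442 = 4599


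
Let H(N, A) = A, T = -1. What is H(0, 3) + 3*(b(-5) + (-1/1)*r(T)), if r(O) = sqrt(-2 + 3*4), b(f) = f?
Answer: -12 - 3*sqrt(10) ≈ -21.487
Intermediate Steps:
r(O) = sqrt(10) (r(O) = sqrt(-2 + 12) = sqrt(10))
H(0, 3) + 3*(b(-5) + (-1/1)*r(T)) = 3 + 3*(-5 + (-1/1)*sqrt(10)) = 3 + 3*(-5 + (-1*1)*sqrt(10)) = 3 + 3*(-5 - sqrt(10)) = 3 + (-15 - 3*sqrt(10)) = -12 - 3*sqrt(10)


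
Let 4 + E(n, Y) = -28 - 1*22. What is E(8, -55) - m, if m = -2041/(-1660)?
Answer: -91681/1660 ≈ -55.229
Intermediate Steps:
E(n, Y) = -54 (E(n, Y) = -4 + (-28 - 1*22) = -4 + (-28 - 22) = -4 - 50 = -54)
m = 2041/1660 (m = -2041*(-1/1660) = 2041/1660 ≈ 1.2295)
E(8, -55) - m = -54 - 1*2041/1660 = -54 - 2041/1660 = -91681/1660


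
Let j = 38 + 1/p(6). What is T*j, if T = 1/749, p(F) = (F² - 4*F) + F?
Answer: 685/13482 ≈ 0.050808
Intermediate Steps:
p(F) = F² - 3*F
j = 685/18 (j = 38 + 1/(6*(-3 + 6)) = 38 + 1/(6*3) = 38 + 1/18 = 685/18 ≈ 38.056)
T = 1/749 ≈ 0.0013351
T*j = (1/749)*(685/18) = 685/13482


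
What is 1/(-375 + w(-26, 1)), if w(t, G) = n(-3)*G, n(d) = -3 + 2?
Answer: -1/376 ≈ -0.0026596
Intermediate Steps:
n(d) = -1
w(t, G) = -G
1/(-375 + w(-26, 1)) = 1/(-375 - 1*1) = 1/(-375 - 1) = 1/(-376) = -1/376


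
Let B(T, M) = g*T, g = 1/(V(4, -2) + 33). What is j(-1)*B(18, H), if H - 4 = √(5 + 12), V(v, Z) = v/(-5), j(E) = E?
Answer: -90/161 ≈ -0.55901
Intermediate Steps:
V(v, Z) = -v/5 (V(v, Z) = v*(-⅕) = -v/5)
g = 5/161 (g = 1/(-⅕*4 + 33) = 1/(-⅘ + 33) = 1/(161/5) = 5/161 ≈ 0.031056)
H = 4 + √17 (H = 4 + √(5 + 12) = 4 + √17 ≈ 8.1231)
B(T, M) = 5*T/161
j(-1)*B(18, H) = -5*18/161 = -1*90/161 = -90/161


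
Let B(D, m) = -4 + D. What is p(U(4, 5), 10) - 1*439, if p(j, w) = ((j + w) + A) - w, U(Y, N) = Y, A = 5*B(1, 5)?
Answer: -450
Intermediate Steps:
A = -15 (A = 5*(-4 + 1) = 5*(-3) = -15)
p(j, w) = -15 + j (p(j, w) = ((j + w) - 15) - w = (-15 + j + w) - w = -15 + j)
p(U(4, 5), 10) - 1*439 = (-15 + 4) - 1*439 = -11 - 439 = -450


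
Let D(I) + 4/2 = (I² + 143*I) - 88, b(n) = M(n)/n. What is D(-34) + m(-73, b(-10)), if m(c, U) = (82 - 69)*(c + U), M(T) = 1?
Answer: -47463/10 ≈ -4746.3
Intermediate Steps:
b(n) = 1/n
D(I) = -90 + I² + 143*I (D(I) = -2 + ((I² + 143*I) - 88) = -2 + (-88 + I² + 143*I) = -90 + I² + 143*I)
m(c, U) = 13*U + 13*c (m(c, U) = 13*(U + c) = 13*U + 13*c)
D(-34) + m(-73, b(-10)) = (-90 + (-34)² + 143*(-34)) + (13/(-10) + 13*(-73)) = (-90 + 1156 - 4862) + (13*(-⅒) - 949) = -3796 + (-13/10 - 949) = -3796 - 9503/10 = -47463/10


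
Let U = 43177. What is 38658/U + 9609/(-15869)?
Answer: 198576009/685175813 ≈ 0.28982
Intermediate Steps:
38658/U + 9609/(-15869) = 38658/43177 + 9609/(-15869) = 38658*(1/43177) + 9609*(-1/15869) = 38658/43177 - 9609/15869 = 198576009/685175813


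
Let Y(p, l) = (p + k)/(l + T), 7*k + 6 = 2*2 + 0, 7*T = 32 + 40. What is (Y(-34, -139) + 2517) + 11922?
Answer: 13009779/901 ≈ 14439.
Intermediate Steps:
T = 72/7 (T = (32 + 40)/7 = (⅐)*72 = 72/7 ≈ 10.286)
k = -2/7 (k = -6/7 + (2*2 + 0)/7 = -6/7 + (4 + 0)/7 = -6/7 + (⅐)*4 = -6/7 + 4/7 = -2/7 ≈ -0.28571)
Y(p, l) = (-2/7 + p)/(72/7 + l) (Y(p, l) = (p - 2/7)/(l + 72/7) = (-2/7 + p)/(72/7 + l))
(Y(-34, -139) + 2517) + 11922 = ((-2 + 7*(-34))/(72 + 7*(-139)) + 2517) + 11922 = ((-2 - 238)/(72 - 973) + 2517) + 11922 = (-240/(-901) + 2517) + 11922 = (-1/901*(-240) + 2517) + 11922 = (240/901 + 2517) + 11922 = 2268057/901 + 11922 = 13009779/901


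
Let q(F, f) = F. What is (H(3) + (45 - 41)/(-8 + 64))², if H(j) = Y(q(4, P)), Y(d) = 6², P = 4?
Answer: 255025/196 ≈ 1301.1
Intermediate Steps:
Y(d) = 36
H(j) = 36
(H(3) + (45 - 41)/(-8 + 64))² = (36 + (45 - 41)/(-8 + 64))² = (36 + 4/56)² = (36 + 4*(1/56))² = (36 + 1/14)² = (505/14)² = 255025/196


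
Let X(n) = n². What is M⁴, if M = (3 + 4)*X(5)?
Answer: 937890625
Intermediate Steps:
M = 175 (M = (3 + 4)*5² = 7*25 = 175)
M⁴ = 175⁴ = 937890625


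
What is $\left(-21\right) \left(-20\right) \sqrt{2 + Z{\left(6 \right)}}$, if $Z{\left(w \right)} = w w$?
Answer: $420 \sqrt{38} \approx 2589.1$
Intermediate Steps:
$Z{\left(w \right)} = w^{2}$
$\left(-21\right) \left(-20\right) \sqrt{2 + Z{\left(6 \right)}} = \left(-21\right) \left(-20\right) \sqrt{2 + 6^{2}} = 420 \sqrt{2 + 36} = 420 \sqrt{38}$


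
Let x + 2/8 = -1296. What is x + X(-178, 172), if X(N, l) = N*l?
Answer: -127649/4 ≈ -31912.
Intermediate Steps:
x = -5185/4 (x = -1/4 - 1296 = -5185/4 ≈ -1296.3)
x + X(-178, 172) = -5185/4 - 178*172 = -5185/4 - 30616 = -127649/4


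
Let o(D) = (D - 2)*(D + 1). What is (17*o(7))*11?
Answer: 7480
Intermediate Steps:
o(D) = (1 + D)*(-2 + D) (o(D) = (-2 + D)*(1 + D) = (1 + D)*(-2 + D))
(17*o(7))*11 = (17*(-2 + 7**2 - 1*7))*11 = (17*(-2 + 49 - 7))*11 = (17*40)*11 = 680*11 = 7480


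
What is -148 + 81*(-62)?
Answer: -5170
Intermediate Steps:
-148 + 81*(-62) = -148 - 5022 = -5170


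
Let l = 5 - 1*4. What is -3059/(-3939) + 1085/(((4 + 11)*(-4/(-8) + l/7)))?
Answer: 4016425/35451 ≈ 113.30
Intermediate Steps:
l = 1 (l = 5 - 4 = 1)
-3059/(-3939) + 1085/(((4 + 11)*(-4/(-8) + l/7))) = -3059/(-3939) + 1085/(((4 + 11)*(-4/(-8) + 1/7))) = -3059*(-1/3939) + 1085/((15*(-4*(-⅛) + 1*(⅐)))) = 3059/3939 + 1085/((15*(½ + ⅐))) = 3059/3939 + 1085/((15*(9/14))) = 3059/3939 + 1085/(135/14) = 3059/3939 + 1085*(14/135) = 3059/3939 + 3038/27 = 4016425/35451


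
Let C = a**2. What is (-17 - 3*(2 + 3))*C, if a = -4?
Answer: -512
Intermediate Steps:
C = 16 (C = (-4)**2 = 16)
(-17 - 3*(2 + 3))*C = (-17 - 3*(2 + 3))*16 = (-17 - 3*5)*16 = (-17 - 15)*16 = -32*16 = -512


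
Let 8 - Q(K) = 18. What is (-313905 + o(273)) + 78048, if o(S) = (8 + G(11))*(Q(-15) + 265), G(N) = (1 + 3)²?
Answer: -229737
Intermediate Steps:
Q(K) = -10 (Q(K) = 8 - 1*18 = 8 - 18 = -10)
G(N) = 16 (G(N) = 4² = 16)
o(S) = 6120 (o(S) = (8 + 16)*(-10 + 265) = 24*255 = 6120)
(-313905 + o(273)) + 78048 = (-313905 + 6120) + 78048 = -307785 + 78048 = -229737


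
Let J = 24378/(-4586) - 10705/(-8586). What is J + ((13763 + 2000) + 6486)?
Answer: 437951484613/19687698 ≈ 22245.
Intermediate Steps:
J = -80108189/19687698 (J = 24378*(-1/4586) - 10705*(-1/8586) = -12189/2293 + 10705/8586 = -80108189/19687698 ≈ -4.0689)
J + ((13763 + 2000) + 6486) = -80108189/19687698 + ((13763 + 2000) + 6486) = -80108189/19687698 + (15763 + 6486) = -80108189/19687698 + 22249 = 437951484613/19687698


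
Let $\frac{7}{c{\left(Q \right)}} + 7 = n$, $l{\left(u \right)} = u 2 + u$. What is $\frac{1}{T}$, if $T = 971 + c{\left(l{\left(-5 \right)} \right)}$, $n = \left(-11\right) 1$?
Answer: $\frac{18}{17471} \approx 0.0010303$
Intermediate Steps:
$l{\left(u \right)} = 3 u$ ($l{\left(u \right)} = 2 u + u = 3 u$)
$n = -11$
$c{\left(Q \right)} = - \frac{7}{18}$ ($c{\left(Q \right)} = \frac{7}{-7 - 11} = \frac{7}{-18} = 7 \left(- \frac{1}{18}\right) = - \frac{7}{18}$)
$T = \frac{17471}{18}$ ($T = 971 - \frac{7}{18} = \frac{17471}{18} \approx 970.61$)
$\frac{1}{T} = \frac{1}{\frac{17471}{18}} = \frac{18}{17471}$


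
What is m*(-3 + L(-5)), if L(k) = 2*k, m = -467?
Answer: 6071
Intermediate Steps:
m*(-3 + L(-5)) = -467*(-3 + 2*(-5)) = -467*(-3 - 10) = -467*(-13) = 6071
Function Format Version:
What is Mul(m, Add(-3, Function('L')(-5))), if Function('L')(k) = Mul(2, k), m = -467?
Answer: 6071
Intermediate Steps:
Mul(m, Add(-3, Function('L')(-5))) = Mul(-467, Add(-3, Mul(2, -5))) = Mul(-467, Add(-3, -10)) = Mul(-467, -13) = 6071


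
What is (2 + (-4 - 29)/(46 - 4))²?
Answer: 289/196 ≈ 1.4745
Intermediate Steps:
(2 + (-4 - 29)/(46 - 4))² = (2 - 33/42)² = (2 - 33*1/42)² = (2 - 11/14)² = (17/14)² = 289/196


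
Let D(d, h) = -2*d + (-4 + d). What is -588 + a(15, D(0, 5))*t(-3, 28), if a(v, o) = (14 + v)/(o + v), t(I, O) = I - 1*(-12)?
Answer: -6207/11 ≈ -564.27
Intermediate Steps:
t(I, O) = 12 + I (t(I, O) = I + 12 = 12 + I)
D(d, h) = -4 - d
a(v, o) = (14 + v)/(o + v)
-588 + a(15, D(0, 5))*t(-3, 28) = -588 + ((14 + 15)/((-4 - 1*0) + 15))*(12 - 3) = -588 + (29/((-4 + 0) + 15))*9 = -588 + (29/(-4 + 15))*9 = -588 + (29/11)*9 = -588 + 261/11 = -6207/11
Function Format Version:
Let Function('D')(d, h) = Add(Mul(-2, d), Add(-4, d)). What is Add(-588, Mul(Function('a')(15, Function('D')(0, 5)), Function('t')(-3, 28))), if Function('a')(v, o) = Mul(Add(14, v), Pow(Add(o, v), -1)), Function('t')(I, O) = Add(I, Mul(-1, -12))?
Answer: Rational(-6207, 11) ≈ -564.27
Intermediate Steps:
Function('t')(I, O) = Add(12, I) (Function('t')(I, O) = Add(I, 12) = Add(12, I))
Function('D')(d, h) = Add(-4, Mul(-1, d))
Function('a')(v, o) = Mul(Pow(Add(o, v), -1), Add(14, v))
Add(-588, Mul(Function('a')(15, Function('D')(0, 5)), Function('t')(-3, 28))) = Add(-588, Mul(Mul(Pow(Add(Add(-4, Mul(-1, 0)), 15), -1), Add(14, 15)), Add(12, -3))) = Add(-588, Mul(Mul(Pow(Add(Add(-4, 0), 15), -1), 29), 9)) = Add(-588, Mul(Mul(Pow(Add(-4, 15), -1), 29), 9)) = Add(-588, Mul(Mul(Pow(11, -1), 29), 9)) = Add(-588, Mul(Mul(Rational(1, 11), 29), 9)) = Add(-588, Mul(Rational(29, 11), 9)) = Add(-588, Rational(261, 11)) = Rational(-6207, 11)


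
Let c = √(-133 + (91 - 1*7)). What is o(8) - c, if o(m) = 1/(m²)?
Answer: 1/64 - 7*I ≈ 0.015625 - 7.0*I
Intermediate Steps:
o(m) = m⁻²
c = 7*I (c = √(-133 + (91 - 7)) = √(-133 + 84) = √(-49) = 7*I ≈ 7.0*I)
o(8) - c = 8⁻² - 7*I = 1/64 - 7*I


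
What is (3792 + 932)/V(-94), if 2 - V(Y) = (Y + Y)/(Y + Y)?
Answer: 4724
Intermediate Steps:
V(Y) = 1 (V(Y) = 2 - (Y + Y)/(Y + Y) = 2 - 2*Y/(2*Y) = 2 - 2*Y*1/(2*Y) = 2 - 1*1 = 2 - 1 = 1)
(3792 + 932)/V(-94) = (3792 + 932)/1 = 4724*1 = 4724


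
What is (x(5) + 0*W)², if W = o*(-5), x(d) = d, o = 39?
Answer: 25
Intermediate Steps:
W = -195 (W = 39*(-5) = -195)
(x(5) + 0*W)² = (5 + 0*(-195))² = (5 + 0)² = 5² = 25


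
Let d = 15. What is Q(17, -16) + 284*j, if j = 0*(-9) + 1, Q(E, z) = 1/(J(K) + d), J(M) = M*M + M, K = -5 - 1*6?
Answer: 35501/125 ≈ 284.01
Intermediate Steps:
K = -11 (K = -5 - 6 = -11)
J(M) = M + M² (J(M) = M² + M = M + M²)
Q(E, z) = 1/125 (Q(E, z) = 1/(-11*(1 - 11) + 15) = 1/(-11*(-10) + 15) = 1/(110 + 15) = 1/125)
j = 1 (j = 0 + 1 = 1)
Q(17, -16) + 284*j = 1/125 + 284*1 = 1/125 + 284 = 35501/125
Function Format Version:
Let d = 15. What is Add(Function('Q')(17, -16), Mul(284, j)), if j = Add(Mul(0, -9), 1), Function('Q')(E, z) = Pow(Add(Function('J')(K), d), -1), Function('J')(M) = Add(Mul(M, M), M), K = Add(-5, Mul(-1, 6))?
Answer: Rational(35501, 125) ≈ 284.01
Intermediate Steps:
K = -11 (K = Add(-5, -6) = -11)
Function('J')(M) = Add(M, Pow(M, 2)) (Function('J')(M) = Add(Pow(M, 2), M) = Add(M, Pow(M, 2)))
Function('Q')(E, z) = Rational(1, 125) (Function('Q')(E, z) = Pow(Add(Mul(-11, Add(1, -11)), 15), -1) = Pow(Add(Mul(-11, -10), 15), -1) = Pow(Add(110, 15), -1) = Pow(125, -1) = Rational(1, 125))
j = 1 (j = Add(0, 1) = 1)
Add(Function('Q')(17, -16), Mul(284, j)) = Add(Rational(1, 125), Mul(284, 1)) = Add(Rational(1, 125), 284) = Rational(35501, 125)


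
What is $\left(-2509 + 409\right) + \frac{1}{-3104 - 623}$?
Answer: $- \frac{7826701}{3727} \approx -2100.0$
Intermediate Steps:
$\left(-2509 + 409\right) + \frac{1}{-3104 - 623} = -2100 + \frac{1}{-3727} = -2100 - \frac{1}{3727} = - \frac{7826701}{3727}$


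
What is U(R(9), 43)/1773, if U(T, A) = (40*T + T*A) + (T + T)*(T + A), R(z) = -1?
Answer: -167/1773 ≈ -0.094191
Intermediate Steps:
U(T, A) = 40*T + A*T + 2*T*(A + T) (U(T, A) = (40*T + A*T) + (2*T)*(A + T) = (40*T + A*T) + 2*T*(A + T) = 40*T + A*T + 2*T*(A + T))
U(R(9), 43)/1773 = -(40 + 2*(-1) + 3*43)/1773 = -(40 - 2 + 129)*(1/1773) = -1*167*(1/1773) = -167*1/1773 = -167/1773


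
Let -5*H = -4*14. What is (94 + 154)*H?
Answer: 13888/5 ≈ 2777.6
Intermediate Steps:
H = 56/5 (H = -(-4)*14/5 = -⅕*(-56) = 56/5 ≈ 11.200)
(94 + 154)*H = (94 + 154)*(56/5) = 248*(56/5) = 13888/5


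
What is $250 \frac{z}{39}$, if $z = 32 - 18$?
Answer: $\frac{3500}{39} \approx 89.744$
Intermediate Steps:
$z = 14$ ($z = 32 - 18 = 14$)
$250 \frac{z}{39} = 250 \cdot \frac{1}{39} \cdot 14 = 250 \cdot \frac{14}{39} = \frac{3500}{39}$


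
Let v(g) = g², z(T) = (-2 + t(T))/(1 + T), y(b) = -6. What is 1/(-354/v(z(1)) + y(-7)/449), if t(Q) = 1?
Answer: -449/635790 ≈ -0.00070621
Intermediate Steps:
z(T) = -1/(1 + T) (z(T) = (-2 + 1)/(1 + T) = -1/(1 + T))
1/(-354/v(z(1)) + y(-7)/449) = 1/(-354*(1 + 1)² - 6/449) = 1/(-354/((-1/2)²) - 6*1/449) = 1/(-354/((-1*½)²) - 6/449) = 1/(-354/((-½)²) - 6/449) = 1/(-354/¼ - 6/449) = 1/(-354*4 - 6/449) = 1/(-1416 - 6/449) = 1/(-635790/449) = -449/635790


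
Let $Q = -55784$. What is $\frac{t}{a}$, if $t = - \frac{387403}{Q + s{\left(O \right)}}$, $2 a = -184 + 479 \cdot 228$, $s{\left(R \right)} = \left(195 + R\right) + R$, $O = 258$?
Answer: $\frac{387403}{3002249522} \approx 0.00012904$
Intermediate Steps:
$s{\left(R \right)} = 195 + 2 R$
$a = 54514$ ($a = \frac{-184 + 479 \cdot 228}{2} = \frac{-184 + 109212}{2} = \frac{1}{2} \cdot 109028 = 54514$)
$t = \frac{387403}{55073}$ ($t = - \frac{387403}{-55784 + \left(195 + 2 \cdot 258\right)} = - \frac{387403}{-55784 + \left(195 + 516\right)} = - \frac{387403}{-55784 + 711} = - \frac{387403}{-55073} = \left(-387403\right) \left(- \frac{1}{55073}\right) = \frac{387403}{55073} \approx 7.0344$)
$\frac{t}{a} = \frac{387403}{55073 \cdot 54514} = \frac{387403}{55073} \cdot \frac{1}{54514} = \frac{387403}{3002249522}$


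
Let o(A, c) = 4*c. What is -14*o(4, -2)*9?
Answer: 1008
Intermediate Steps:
-14*o(4, -2)*9 = -56*(-2)*9 = -14*(-8)*9 = 112*9 = 1008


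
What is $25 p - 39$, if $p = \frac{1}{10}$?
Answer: $- \frac{73}{2} \approx -36.5$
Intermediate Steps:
$p = \frac{1}{10} \approx 0.1$
$25 p - 39 = 25 \cdot \frac{1}{10} - 39 = \frac{5}{2} - 39 = - \frac{73}{2}$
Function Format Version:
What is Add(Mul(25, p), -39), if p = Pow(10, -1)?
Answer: Rational(-73, 2) ≈ -36.500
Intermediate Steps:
p = Rational(1, 10) ≈ 0.10000
Add(Mul(25, p), -39) = Add(Mul(25, Rational(1, 10)), -39) = Add(Rational(5, 2), -39) = Rational(-73, 2)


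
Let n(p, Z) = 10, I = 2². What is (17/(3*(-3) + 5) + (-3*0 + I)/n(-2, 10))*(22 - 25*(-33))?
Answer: -65219/20 ≈ -3260.9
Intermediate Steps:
I = 4
(17/(3*(-3) + 5) + (-3*0 + I)/n(-2, 10))*(22 - 25*(-33)) = (17/(3*(-3) + 5) + (-3*0 + 4)/10)*(22 - 25*(-33)) = (17/(-9 + 5) + (0 + 4)*(⅒))*(22 + 825) = (17/(-4) + 4*(⅒))*847 = (17*(-¼) + ⅖)*847 = (-17/4 + ⅖)*847 = -77/20*847 = -65219/20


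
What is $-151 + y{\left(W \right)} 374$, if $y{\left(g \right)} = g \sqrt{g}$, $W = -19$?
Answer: $-151 - 7106 i \sqrt{19} \approx -151.0 - 30974.0 i$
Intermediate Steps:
$y{\left(g \right)} = g^{\frac{3}{2}}$
$-151 + y{\left(W \right)} 374 = -151 + \left(-19\right)^{\frac{3}{2}} \cdot 374 = -151 + - 19 i \sqrt{19} \cdot 374 = -151 - 7106 i \sqrt{19}$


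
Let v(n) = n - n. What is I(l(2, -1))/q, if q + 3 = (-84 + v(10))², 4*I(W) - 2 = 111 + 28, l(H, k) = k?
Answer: 47/9404 ≈ 0.0049979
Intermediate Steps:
I(W) = 141/4 (I(W) = ½ + (111 + 28)/4 = ½ + (¼)*139 = ½ + 139/4 = 141/4)
v(n) = 0
q = 7053 (q = -3 + (-84 + 0)² = -3 + (-84)² = -3 + 7056 = 7053)
I(l(2, -1))/q = (141/4)/7053 = (141/4)*(1/7053) = 47/9404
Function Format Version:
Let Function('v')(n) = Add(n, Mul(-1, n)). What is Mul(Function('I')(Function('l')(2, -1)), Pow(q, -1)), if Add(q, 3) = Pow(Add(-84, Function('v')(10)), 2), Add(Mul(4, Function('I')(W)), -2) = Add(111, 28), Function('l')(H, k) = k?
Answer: Rational(47, 9404) ≈ 0.0049979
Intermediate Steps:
Function('I')(W) = Rational(141, 4) (Function('I')(W) = Add(Rational(1, 2), Mul(Rational(1, 4), Add(111, 28))) = Add(Rational(1, 2), Mul(Rational(1, 4), 139)) = Add(Rational(1, 2), Rational(139, 4)) = Rational(141, 4))
Function('v')(n) = 0
q = 7053 (q = Add(-3, Pow(Add(-84, 0), 2)) = Add(-3, Pow(-84, 2)) = Add(-3, 7056) = 7053)
Mul(Function('I')(Function('l')(2, -1)), Pow(q, -1)) = Mul(Rational(141, 4), Pow(7053, -1)) = Mul(Rational(141, 4), Rational(1, 7053)) = Rational(47, 9404)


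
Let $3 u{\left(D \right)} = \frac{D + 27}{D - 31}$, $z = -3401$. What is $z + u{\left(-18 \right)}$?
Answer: $- \frac{166652}{49} \approx -3401.1$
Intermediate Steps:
$u{\left(D \right)} = \frac{27 + D}{3 \left(-31 + D\right)}$ ($u{\left(D \right)} = \frac{\left(D + 27\right) \frac{1}{D - 31}}{3} = \frac{\left(27 + D\right) \frac{1}{-31 + D}}{3} = \frac{\frac{1}{-31 + D} \left(27 + D\right)}{3} = \frac{27 + D}{3 \left(-31 + D\right)}$)
$z + u{\left(-18 \right)} = -3401 + \frac{27 - 18}{3 \left(-31 - 18\right)} = -3401 + \frac{1}{3} \frac{1}{-49} \cdot 9 = -3401 + \frac{1}{3} \left(- \frac{1}{49}\right) 9 = -3401 - \frac{3}{49} = - \frac{166652}{49}$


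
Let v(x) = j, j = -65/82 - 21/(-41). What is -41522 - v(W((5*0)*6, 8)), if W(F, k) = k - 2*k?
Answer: -3404781/82 ≈ -41522.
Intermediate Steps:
j = -23/82 (j = -65*1/82 - 21*(-1/41) = -65/82 + 21/41 = -23/82 ≈ -0.28049)
W(F, k) = -k
v(x) = -23/82
-41522 - v(W((5*0)*6, 8)) = -41522 - 1*(-23/82) = -41522 + 23/82 = -3404781/82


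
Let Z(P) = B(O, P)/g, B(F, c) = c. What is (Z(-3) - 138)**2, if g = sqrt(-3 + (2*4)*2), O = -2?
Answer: 247581/13 + 828*sqrt(13)/13 ≈ 19274.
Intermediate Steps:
g = sqrt(13) (g = sqrt(-3 + 8*2) = sqrt(-3 + 16) = sqrt(13) ≈ 3.6056)
Z(P) = P*sqrt(13)/13 (Z(P) = P/(sqrt(13)) = P*(sqrt(13)/13) = P*sqrt(13)/13)
(Z(-3) - 138)**2 = ((1/13)*(-3)*sqrt(13) - 138)**2 = (-3*sqrt(13)/13 - 138)**2 = (-138 - 3*sqrt(13)/13)**2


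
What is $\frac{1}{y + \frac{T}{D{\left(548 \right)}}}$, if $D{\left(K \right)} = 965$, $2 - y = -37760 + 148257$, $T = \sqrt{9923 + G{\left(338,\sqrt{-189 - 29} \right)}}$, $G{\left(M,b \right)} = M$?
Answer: $- \frac{102895706375}{11369461075895364} - \frac{965 \sqrt{10261}}{11369461075895364} \approx -9.0502 \cdot 10^{-6}$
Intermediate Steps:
$T = \sqrt{10261}$ ($T = \sqrt{9923 + 338} = \sqrt{10261} \approx 101.3$)
$y = -110495$ ($y = 2 - \left(-37760 + 148257\right) = 2 - 110497 = -110495$)
$\frac{1}{y + \frac{T}{D{\left(548 \right)}}} = \frac{1}{-110495 + \frac{\sqrt{10261}}{965}}$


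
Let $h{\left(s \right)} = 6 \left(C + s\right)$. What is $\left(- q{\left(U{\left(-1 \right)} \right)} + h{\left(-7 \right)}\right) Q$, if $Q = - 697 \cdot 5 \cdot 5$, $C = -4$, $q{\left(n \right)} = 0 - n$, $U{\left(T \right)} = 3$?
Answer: $1097775$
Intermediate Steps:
$q{\left(n \right)} = - n$
$h{\left(s \right)} = -24 + 6 s$ ($h{\left(s \right)} = 6 \left(-4 + s\right) = -24 + 6 s$)
$Q = -17425$ ($Q = \left(-697\right) 25 = -17425$)
$\left(- q{\left(U{\left(-1 \right)} \right)} + h{\left(-7 \right)}\right) Q = \left(- \left(-1\right) 3 + \left(-24 + 6 \left(-7\right)\right)\right) \left(-17425\right) = \left(\left(-1\right) \left(-3\right) - 66\right) \left(-17425\right) = \left(3 - 66\right) \left(-17425\right) = \left(-63\right) \left(-17425\right) = 1097775$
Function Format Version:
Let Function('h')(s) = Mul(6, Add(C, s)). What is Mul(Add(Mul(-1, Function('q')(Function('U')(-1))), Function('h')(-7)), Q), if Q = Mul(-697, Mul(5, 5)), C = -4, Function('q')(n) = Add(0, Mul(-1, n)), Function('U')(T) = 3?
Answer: 1097775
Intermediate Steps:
Function('q')(n) = Mul(-1, n)
Function('h')(s) = Add(-24, Mul(6, s)) (Function('h')(s) = Mul(6, Add(-4, s)) = Add(-24, Mul(6, s)))
Q = -17425 (Q = Mul(-697, 25) = -17425)
Mul(Add(Mul(-1, Function('q')(Function('U')(-1))), Function('h')(-7)), Q) = Mul(Add(Mul(-1, Mul(-1, 3)), Add(-24, Mul(6, -7))), -17425) = Mul(Add(Mul(-1, -3), Add(-24, -42)), -17425) = Mul(Add(3, -66), -17425) = Mul(-63, -17425) = 1097775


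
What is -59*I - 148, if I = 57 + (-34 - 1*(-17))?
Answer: -2508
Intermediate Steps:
I = 40 (I = 57 + (-34 + 17) = 57 - 17 = 40)
-59*I - 148 = -59*40 - 148 = -2360 - 148 = -2508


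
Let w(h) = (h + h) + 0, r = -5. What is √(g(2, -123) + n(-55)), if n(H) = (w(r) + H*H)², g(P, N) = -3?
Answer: √9090222 ≈ 3015.0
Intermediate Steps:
w(h) = 2*h (w(h) = 2*h + 0 = 2*h)
n(H) = (-10 + H²)² (n(H) = (2*(-5) + H*H)² = (-10 + H²)²)
√(g(2, -123) + n(-55)) = √(-3 + (-10 + (-55)²)²) = √(-3 + (-10 + 3025)²) = √(-3 + 3015²) = √(-3 + 9090225) = √9090222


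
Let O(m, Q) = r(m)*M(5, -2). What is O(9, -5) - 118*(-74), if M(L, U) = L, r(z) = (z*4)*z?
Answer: 10352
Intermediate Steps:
r(z) = 4*z**2 (r(z) = (4*z)*z = 4*z**2)
O(m, Q) = 20*m**2 (O(m, Q) = (4*m**2)*5 = 20*m**2)
O(9, -5) - 118*(-74) = 20*9**2 - 118*(-74) = 20*81 + 8732 = 1620 + 8732 = 10352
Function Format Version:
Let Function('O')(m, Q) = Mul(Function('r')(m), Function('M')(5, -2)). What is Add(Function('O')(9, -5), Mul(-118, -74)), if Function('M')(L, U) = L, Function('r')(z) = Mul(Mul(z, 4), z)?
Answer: 10352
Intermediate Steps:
Function('r')(z) = Mul(4, Pow(z, 2)) (Function('r')(z) = Mul(Mul(4, z), z) = Mul(4, Pow(z, 2)))
Function('O')(m, Q) = Mul(20, Pow(m, 2)) (Function('O')(m, Q) = Mul(Mul(4, Pow(m, 2)), 5) = Mul(20, Pow(m, 2)))
Add(Function('O')(9, -5), Mul(-118, -74)) = Add(Mul(20, Pow(9, 2)), Mul(-118, -74)) = Add(Mul(20, 81), 8732) = Add(1620, 8732) = 10352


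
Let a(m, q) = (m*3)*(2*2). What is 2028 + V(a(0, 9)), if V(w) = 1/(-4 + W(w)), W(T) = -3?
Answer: 14195/7 ≈ 2027.9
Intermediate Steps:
a(m, q) = 12*m (a(m, q) = (3*m)*4 = 12*m)
V(w) = -⅐ (V(w) = 1/(-4 - 3) = 1/(-7) = -⅐)
2028 + V(a(0, 9)) = 2028 - ⅐ = 14195/7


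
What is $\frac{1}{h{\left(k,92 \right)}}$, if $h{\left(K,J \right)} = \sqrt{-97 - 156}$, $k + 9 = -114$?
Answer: $- \frac{i \sqrt{253}}{253} \approx - 0.062869 i$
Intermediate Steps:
$k = -123$ ($k = -9 - 114 = -123$)
$h{\left(K,J \right)} = i \sqrt{253}$ ($h{\left(K,J \right)} = \sqrt{-253} = i \sqrt{253}$)
$\frac{1}{h{\left(k,92 \right)}} = \frac{1}{i \sqrt{253}} = - \frac{i \sqrt{253}}{253}$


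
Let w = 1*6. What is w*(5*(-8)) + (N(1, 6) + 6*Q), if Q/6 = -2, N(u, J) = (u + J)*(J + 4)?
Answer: -242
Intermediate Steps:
N(u, J) = (4 + J)*(J + u) (N(u, J) = (J + u)*(4 + J) = (4 + J)*(J + u))
w = 6
Q = -12 (Q = 6*(-2) = -12)
w*(5*(-8)) + (N(1, 6) + 6*Q) = 6*(5*(-8)) + ((6² + 4*6 + 4*1 + 6*1) + 6*(-12)) = 6*(-40) + ((36 + 24 + 4 + 6) - 72) = -240 + (70 - 72) = -240 - 2 = -242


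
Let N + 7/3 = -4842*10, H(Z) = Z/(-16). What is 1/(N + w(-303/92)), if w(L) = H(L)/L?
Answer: -48/2324275 ≈ -2.0652e-5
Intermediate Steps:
H(Z) = -Z/16 (H(Z) = Z*(-1/16) = -Z/16)
w(L) = -1/16 (w(L) = (-L/16)/L = -1/16)
N = -145267/3 (N = -7/3 - 4842*10 = -7/3 - 48420 = -145267/3 ≈ -48422.)
1/(N + w(-303/92)) = 1/(-145267/3 - 1/16) = 1/(-2324275/48) = -48/2324275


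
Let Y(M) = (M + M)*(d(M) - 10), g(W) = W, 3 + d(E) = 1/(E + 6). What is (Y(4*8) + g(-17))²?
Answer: 259177801/361 ≈ 7.1794e+5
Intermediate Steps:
d(E) = -3 + 1/(6 + E) (d(E) = -3 + 1/(E + 6) = -3 + 1/(6 + E))
Y(M) = 2*M*(-10 + (-17 - 3*M)/(6 + M)) (Y(M) = (M + M)*((-17 - 3*M)/(6 + M) - 10) = (2*M)*(-10 + (-17 - 3*M)/(6 + M)) = 2*M*(-10 + (-17 - 3*M)/(6 + M)))
(Y(4*8) + g(-17))² = (-2*4*8*(77 + 13*(4*8))/(6 + 4*8) - 17)² = (-2*32*(77 + 13*32)/(6 + 32) - 17)² = (-2*32*(77 + 416)/38 - 17)² = (-2*32*1/38*493 - 17)² = (-15776/19 - 17)² = (-16099/19)² = 259177801/361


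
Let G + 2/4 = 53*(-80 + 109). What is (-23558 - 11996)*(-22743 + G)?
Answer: 753975901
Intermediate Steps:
G = 3073/2 (G = -½ + 53*(-80 + 109) = -½ + 53*29 = -½ + 1537 = 3073/2 ≈ 1536.5)
(-23558 - 11996)*(-22743 + G) = (-23558 - 11996)*(-22743 + 3073/2) = -35554*(-42413/2) = 753975901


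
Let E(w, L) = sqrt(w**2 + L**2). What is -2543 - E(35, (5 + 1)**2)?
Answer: -2543 - sqrt(2521) ≈ -2593.2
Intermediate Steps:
E(w, L) = sqrt(L**2 + w**2)
-2543 - E(35, (5 + 1)**2) = -2543 - sqrt(((5 + 1)**2)**2 + 35**2) = -2543 - sqrt((6**2)**2 + 1225) = -2543 - sqrt(36**2 + 1225) = -2543 - sqrt(1296 + 1225) = -2543 - sqrt(2521)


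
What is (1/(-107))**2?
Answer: 1/11449 ≈ 8.7344e-5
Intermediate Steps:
(1/(-107))**2 = (-1/107)**2 = 1/11449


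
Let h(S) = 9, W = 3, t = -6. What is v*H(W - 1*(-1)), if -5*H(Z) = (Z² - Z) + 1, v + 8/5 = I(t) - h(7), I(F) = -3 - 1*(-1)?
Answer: 819/25 ≈ 32.760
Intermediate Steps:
I(F) = -2 (I(F) = -3 + 1 = -2)
v = -63/5 (v = -8/5 + (-2 - 1*9) = -8/5 + (-2 - 9) = -8/5 - 11 = -63/5 ≈ -12.600)
H(Z) = -⅕ - Z²/5 + Z/5 (H(Z) = -((Z² - Z) + 1)/5 = -(1 + Z² - Z)/5 = -⅕ - Z²/5 + Z/5)
v*H(W - 1*(-1)) = -63*(-⅕ - (3 - 1*(-1))²/5 + (3 - 1*(-1))/5)/5 = -63*(-⅕ - (3 + 1)²/5 + (3 + 1)/5)/5 = -63*(-⅕ - ⅕*4² + (⅕)*4)/5 = -63*(-⅕ - ⅕*16 + ⅘)/5 = -63*(-⅕ - 16/5 + ⅘)/5 = -63/5*(-13/5) = 819/25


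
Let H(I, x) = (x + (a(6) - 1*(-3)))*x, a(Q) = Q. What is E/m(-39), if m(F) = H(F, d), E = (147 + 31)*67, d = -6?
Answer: -5963/9 ≈ -662.56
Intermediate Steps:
E = 11926 (E = 178*67 = 11926)
H(I, x) = x*(9 + x) (H(I, x) = (x + (6 - 1*(-3)))*x = (x + (6 + 3))*x = (x + 9)*x = (9 + x)*x = x*(9 + x))
m(F) = -18 (m(F) = -6*(9 - 6) = -6*3 = -18)
E/m(-39) = 11926/(-18) = 11926*(-1/18) = -5963/9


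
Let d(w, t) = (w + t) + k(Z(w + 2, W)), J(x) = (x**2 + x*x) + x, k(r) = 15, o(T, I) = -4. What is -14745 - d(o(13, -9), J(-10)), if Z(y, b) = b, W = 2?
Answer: -14946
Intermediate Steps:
J(x) = x + 2*x**2 (J(x) = (x**2 + x**2) + x = 2*x**2 + x = x + 2*x**2)
d(w, t) = 15 + t + w (d(w, t) = (w + t) + 15 = (t + w) + 15 = 15 + t + w)
-14745 - d(o(13, -9), J(-10)) = -14745 - (15 - 10*(1 + 2*(-10)) - 4) = -14745 - (15 - 10*(1 - 20) - 4) = -14745 - (15 - 10*(-19) - 4) = -14745 - (15 + 190 - 4) = -14745 - 1*201 = -14745 - 201 = -14946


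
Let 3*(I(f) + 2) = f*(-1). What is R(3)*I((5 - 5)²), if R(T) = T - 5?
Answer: 4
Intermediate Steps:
I(f) = -2 - f/3 (I(f) = -2 + (f*(-1))/3 = -2 + (-f)/3 = -2 - f/3)
R(T) = -5 + T
R(3)*I((5 - 5)²) = (-5 + 3)*(-2 - (5 - 5)²/3) = -2*(-2 - ⅓*0²) = -2*(-2 - ⅓*0) = -2*(-2 + 0) = -2*(-2) = 4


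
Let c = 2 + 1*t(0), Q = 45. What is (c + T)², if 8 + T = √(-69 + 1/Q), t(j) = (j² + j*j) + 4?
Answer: -2924/45 - 16*I*√970/15 ≈ -64.978 - 33.221*I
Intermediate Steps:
t(j) = 4 + 2*j² (t(j) = (j² + j²) + 4 = 2*j² + 4 = 4 + 2*j²)
c = 6 (c = 2 + 1*(4 + 2*0²) = 2 + 1*(4 + 2*0) = 2 + 1*(4 + 0) = 2 + 1*4 = 2 + 4 = 6)
T = -8 + 4*I*√970/15 (T = -8 + √(-69 + 1/45) = -8 + √(-3104/45) = -8 + 4*I*√970/15 ≈ -8.0 + 8.3053*I)
(c + T)² = (6 + (-8 + 4*I*√970/15))² = (-2 + 4*I*√970/15)²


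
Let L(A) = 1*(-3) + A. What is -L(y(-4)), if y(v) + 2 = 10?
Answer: -5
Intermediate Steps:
y(v) = 8 (y(v) = -2 + 10 = 8)
L(A) = -3 + A
-L(y(-4)) = -(-3 + 8) = -1*5 = -5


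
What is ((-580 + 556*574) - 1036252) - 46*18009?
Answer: -1546102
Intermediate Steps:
((-580 + 556*574) - 1036252) - 46*18009 = ((-580 + 319144) - 1036252) - 1*828414 = (318564 - 1036252) - 828414 = -717688 - 828414 = -1546102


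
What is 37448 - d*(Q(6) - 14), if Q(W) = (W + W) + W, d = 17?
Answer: 37380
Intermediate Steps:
Q(W) = 3*W (Q(W) = 2*W + W = 3*W)
37448 - d*(Q(6) - 14) = 37448 - 17*(3*6 - 14) = 37448 - 17*(18 - 14) = 37448 - 17*4 = 37448 - 1*68 = 37448 - 68 = 37380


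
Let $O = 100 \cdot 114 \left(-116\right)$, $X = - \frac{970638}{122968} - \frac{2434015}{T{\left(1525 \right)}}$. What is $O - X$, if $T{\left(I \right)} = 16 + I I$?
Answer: $- \frac{189088315818322861}{142989711244} \approx -1.3224 \cdot 10^{6}$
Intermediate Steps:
$T{\left(I \right)} = 16 + I^{2}$
$X = - \frac{1278330742739}{142989711244}$ ($X = - \frac{970638}{122968} - \frac{2434015}{16 + 1525^{2}} = \left(-970638\right) \frac{1}{122968} - \frac{2434015}{16 + 2325625} = - \frac{485319}{61484} - \frac{2434015}{2325641} = - \frac{1278330742739}{142989711244} \approx -8.94$)
$O = -1322400$ ($O = 11400 \left(-116\right) = -1322400$)
$O - X = -1322400 - - \frac{1278330742739}{142989711244} = -1322400 + \frac{1278330742739}{142989711244} = - \frac{189088315818322861}{142989711244}$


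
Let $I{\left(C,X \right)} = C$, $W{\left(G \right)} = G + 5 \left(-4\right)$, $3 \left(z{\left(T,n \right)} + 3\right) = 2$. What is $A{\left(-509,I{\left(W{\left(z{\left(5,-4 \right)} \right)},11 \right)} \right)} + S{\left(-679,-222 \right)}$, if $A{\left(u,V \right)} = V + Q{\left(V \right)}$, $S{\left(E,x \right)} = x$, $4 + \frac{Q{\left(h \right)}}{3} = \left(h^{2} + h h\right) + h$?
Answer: $\frac{8008}{3} \approx 2669.3$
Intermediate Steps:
$z{\left(T,n \right)} = - \frac{7}{3}$ ($z{\left(T,n \right)} = -3 + \frac{1}{3} \cdot 2 = -3 + \frac{2}{3} = - \frac{7}{3}$)
$Q{\left(h \right)} = -12 + 3 h + 6 h^{2}$ ($Q{\left(h \right)} = -12 + 3 \left(\left(h^{2} + h h\right) + h\right) = -12 + 3 \left(\left(h^{2} + h^{2}\right) + h\right) = -12 + 3 \left(2 h^{2} + h\right) = -12 + 3 \left(h + 2 h^{2}\right) = -12 + \left(3 h + 6 h^{2}\right) = -12 + 3 h + 6 h^{2}$)
$W{\left(G \right)} = -20 + G$ ($W{\left(G \right)} = G - 20 = -20 + G$)
$A{\left(u,V \right)} = -12 + 4 V + 6 V^{2}$ ($A{\left(u,V \right)} = V + \left(-12 + 3 V + 6 V^{2}\right) = -12 + 4 V + 6 V^{2}$)
$A{\left(-509,I{\left(W{\left(z{\left(5,-4 \right)} \right)},11 \right)} \right)} + S{\left(-679,-222 \right)} = \left(-12 + 4 \left(-20 - \frac{7}{3}\right) + 6 \left(-20 - \frac{7}{3}\right)^{2}\right) - 222 = \left(-12 + 4 \left(- \frac{67}{3}\right) + 6 \left(- \frac{67}{3}\right)^{2}\right) - 222 = \left(-12 - \frac{268}{3} + 6 \cdot \frac{4489}{9}\right) - 222 = \left(-12 - \frac{268}{3} + \frac{8978}{3}\right) - 222 = \frac{8674}{3} - 222 = \frac{8008}{3}$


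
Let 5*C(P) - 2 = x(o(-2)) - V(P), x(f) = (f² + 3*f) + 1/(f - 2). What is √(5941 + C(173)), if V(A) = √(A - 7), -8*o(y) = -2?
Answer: √(116452385 - 3920*√166)/140 ≈ 77.064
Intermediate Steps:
o(y) = ¼ (o(y) = -⅛*(-2) = ¼)
V(A) = √(-7 + A)
x(f) = f² + 1/(-2 + f) + 3*f (x(f) = (f² + 3*f) + 1/(-2 + f) = f² + 1/(-2 + f) + 3*f)
C(P) = 251/560 - √(-7 + P)/5 (C(P) = ⅖ + ((1 + (¼)² + (¼)³ - 6*¼)/(-2 + ¼) - √(-7 + P))/5 = ⅖ + ((1 + 1/16 + 1/64 - 3/2)/(-7/4) - √(-7 + P))/5 = ⅖ + (-4/7*(-27/64) - √(-7 + P))/5 = ⅖ + (27/112 - √(-7 + P))/5 = ⅖ + (27/560 - √(-7 + P)/5) = 251/560 - √(-7 + P)/5)
√(5941 + C(173)) = √(5941 + (251/560 - √(-7 + 173)/5)) = √(5941 + (251/560 - √166/5)) = √(3327211/560 - √166/5)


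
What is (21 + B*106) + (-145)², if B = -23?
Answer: 18608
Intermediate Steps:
(21 + B*106) + (-145)² = (21 - 23*106) + (-145)² = (21 - 2438) + 21025 = -2417 + 21025 = 18608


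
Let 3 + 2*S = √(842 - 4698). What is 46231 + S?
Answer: 92459/2 + 2*I*√241 ≈ 46230.0 + 31.048*I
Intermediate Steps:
S = -3/2 + 2*I*√241 (S = -3/2 + √(842 - 4698)/2 = -3/2 + √(-3856)/2 = -3/2 + (4*I*√241)/2 = -3/2 + 2*I*√241 ≈ -1.5 + 31.048*I)
46231 + S = 46231 + (-3/2 + 2*I*√241) = 92459/2 + 2*I*√241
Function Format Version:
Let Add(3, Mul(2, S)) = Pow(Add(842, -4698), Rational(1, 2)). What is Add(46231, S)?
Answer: Add(Rational(92459, 2), Mul(2, I, Pow(241, Rational(1, 2)))) ≈ Add(46230., Mul(31.048, I))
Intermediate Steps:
S = Add(Rational(-3, 2), Mul(2, I, Pow(241, Rational(1, 2)))) (S = Add(Rational(-3, 2), Mul(Rational(1, 2), Pow(Add(842, -4698), Rational(1, 2)))) = Add(Rational(-3, 2), Mul(Rational(1, 2), Pow(-3856, Rational(1, 2)))) = Add(Rational(-3, 2), Mul(Rational(1, 2), Mul(4, I, Pow(241, Rational(1, 2))))) = Add(Rational(-3, 2), Mul(2, I, Pow(241, Rational(1, 2)))) ≈ Add(-1.5000, Mul(31.048, I)))
Add(46231, S) = Add(46231, Add(Rational(-3, 2), Mul(2, I, Pow(241, Rational(1, 2))))) = Add(Rational(92459, 2), Mul(2, I, Pow(241, Rational(1, 2))))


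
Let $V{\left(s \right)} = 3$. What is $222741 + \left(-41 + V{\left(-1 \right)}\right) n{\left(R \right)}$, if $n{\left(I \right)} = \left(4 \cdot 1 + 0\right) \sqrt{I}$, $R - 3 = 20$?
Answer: $222741 - 152 \sqrt{23} \approx 2.2201 \cdot 10^{5}$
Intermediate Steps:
$R = 23$ ($R = 3 + 20 = 23$)
$n{\left(I \right)} = 4 \sqrt{I}$ ($n{\left(I \right)} = \left(4 + 0\right) \sqrt{I} = 4 \sqrt{I}$)
$222741 + \left(-41 + V{\left(-1 \right)}\right) n{\left(R \right)} = 222741 + \left(-41 + 3\right) 4 \sqrt{23} = 222741 - 38 \cdot 4 \sqrt{23} = 222741 - 152 \sqrt{23}$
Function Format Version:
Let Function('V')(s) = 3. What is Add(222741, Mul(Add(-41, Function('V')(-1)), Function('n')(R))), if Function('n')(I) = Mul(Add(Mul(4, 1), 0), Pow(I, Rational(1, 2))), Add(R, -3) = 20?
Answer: Add(222741, Mul(-152, Pow(23, Rational(1, 2)))) ≈ 2.2201e+5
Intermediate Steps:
R = 23 (R = Add(3, 20) = 23)
Function('n')(I) = Mul(4, Pow(I, Rational(1, 2))) (Function('n')(I) = Mul(Add(4, 0), Pow(I, Rational(1, 2))) = Mul(4, Pow(I, Rational(1, 2))))
Add(222741, Mul(Add(-41, Function('V')(-1)), Function('n')(R))) = Add(222741, Mul(Add(-41, 3), Mul(4, Pow(23, Rational(1, 2))))) = Add(222741, Mul(-38, Mul(4, Pow(23, Rational(1, 2))))) = Add(222741, Mul(-152, Pow(23, Rational(1, 2))))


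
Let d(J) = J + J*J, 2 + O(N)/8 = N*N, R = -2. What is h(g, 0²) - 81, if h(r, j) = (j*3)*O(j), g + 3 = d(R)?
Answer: -81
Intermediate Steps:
O(N) = -16 + 8*N² (O(N) = -16 + 8*(N*N) = -16 + 8*N²)
d(J) = J + J²
g = -1 (g = -3 - 2*(1 - 2) = -3 - 2*(-1) = -3 + 2 = -1)
h(r, j) = 3*j*(-16 + 8*j²) (h(r, j) = (j*3)*(-16 + 8*j²) = (3*j)*(-16 + 8*j²) = 3*j*(-16 + 8*j²))
h(g, 0²) - 81 = 24*0²*(-2 + (0²)²) - 81 = 24*0*(-2 + 0²) - 81 = 24*0*(-2 + 0) - 81 = 24*0*(-2) - 81 = 0 - 81 = -81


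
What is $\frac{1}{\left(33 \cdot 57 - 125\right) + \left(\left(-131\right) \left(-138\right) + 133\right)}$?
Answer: $\frac{1}{19967} \approx 5.0083 \cdot 10^{-5}$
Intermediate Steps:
$\frac{1}{\left(33 \cdot 57 - 125\right) + \left(\left(-131\right) \left(-138\right) + 133\right)} = \frac{1}{\left(1881 - 125\right) + \left(18078 + 133\right)} = \frac{1}{1756 + 18211} = \frac{1}{19967}$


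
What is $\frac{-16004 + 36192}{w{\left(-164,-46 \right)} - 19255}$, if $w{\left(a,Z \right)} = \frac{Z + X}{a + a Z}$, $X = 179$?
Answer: $- \frac{148987440}{142101767} \approx -1.0485$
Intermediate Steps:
$w{\left(a,Z \right)} = \frac{179 + Z}{a + Z a}$ ($w{\left(a,Z \right)} = \frac{Z + 179}{a + a Z} = \frac{179 + Z}{a + Z a}$)
$\frac{-16004 + 36192}{w{\left(-164,-46 \right)} - 19255} = \frac{-16004 + 36192}{\frac{179 - 46}{\left(-164\right) \left(1 - 46\right)} - 19255} = \frac{20188}{\left(- \frac{1}{164}\right) \frac{1}{-45} \cdot 133 - 19255} = \frac{20188}{\left(- \frac{1}{164}\right) \left(- \frac{1}{45}\right) 133 - 19255} = \frac{20188}{\frac{133}{7380} - 19255} = \frac{20188}{- \frac{142101767}{7380}} = 20188 \left(- \frac{7380}{142101767}\right) = - \frac{148987440}{142101767}$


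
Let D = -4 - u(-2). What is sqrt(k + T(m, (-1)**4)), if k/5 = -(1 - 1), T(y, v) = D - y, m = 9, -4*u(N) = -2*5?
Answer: I*sqrt(62)/2 ≈ 3.937*I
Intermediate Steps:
u(N) = 5/2 (u(N) = -(-1)*5/2 = -1/4*(-10) = 5/2)
D = -13/2 (D = -4 - 1*5/2 = -4 - 5/2 = -13/2 ≈ -6.5000)
T(y, v) = -13/2 - y
k = 0 (k = 5*(-(1 - 1)) = 5*(-1*0) = 5*0 = 0)
sqrt(k + T(m, (-1)**4)) = sqrt(0 + (-13/2 - 1*9)) = sqrt(0 + (-13/2 - 9)) = sqrt(0 - 31/2) = sqrt(-31/2) = I*sqrt(62)/2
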